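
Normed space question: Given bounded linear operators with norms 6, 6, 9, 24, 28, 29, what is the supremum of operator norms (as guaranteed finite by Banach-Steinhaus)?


By the Uniform Boundedness Principle, the supremum of norms is finite.
sup_k ||T_k|| = max(6, 6, 9, 24, 28, 29) = 29

29


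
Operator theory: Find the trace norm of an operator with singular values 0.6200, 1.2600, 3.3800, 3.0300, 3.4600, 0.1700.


The nuclear norm is the sum of all singular values.
||T||_1 = 0.6200 + 1.2600 + 3.3800 + 3.0300 + 3.4600 + 0.1700
= 11.9200

11.9200


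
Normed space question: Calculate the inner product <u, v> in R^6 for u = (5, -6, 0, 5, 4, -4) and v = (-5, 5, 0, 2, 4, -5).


Computing the standard inner product <u, v> = sum u_i * v_i
= 5*-5 + -6*5 + 0*0 + 5*2 + 4*4 + -4*-5
= -25 + -30 + 0 + 10 + 16 + 20
= -9

-9


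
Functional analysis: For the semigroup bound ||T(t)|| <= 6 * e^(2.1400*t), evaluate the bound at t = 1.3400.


||T(1.3400)|| <= 6 * exp(2.1400 * 1.3400)
= 6 * exp(2.8676)
= 6 * 17.5947
= 105.5684

105.5684


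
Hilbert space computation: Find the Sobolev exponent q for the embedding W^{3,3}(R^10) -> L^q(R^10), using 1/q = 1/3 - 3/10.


Using the Sobolev embedding formula: 1/q = 1/p - k/n
1/q = 1/3 - 3/10 = 1/30
q = 1/(1/30) = 30

30.0000


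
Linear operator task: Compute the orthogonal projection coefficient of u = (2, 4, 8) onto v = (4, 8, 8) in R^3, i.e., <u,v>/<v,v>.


Computing <u,v> = 2*4 + 4*8 + 8*8 = 104
Computing <v,v> = 4^2 + 8^2 + 8^2 = 144
Projection coefficient = 104/144 = 0.7222

0.7222


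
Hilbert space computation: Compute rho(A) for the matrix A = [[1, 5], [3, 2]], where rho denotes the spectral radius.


For a 2x2 matrix, eigenvalues satisfy lambda^2 - (trace)*lambda + det = 0
trace = 1 + 2 = 3
det = 1*2 - 5*3 = -13
discriminant = 3^2 - 4*(-13) = 61
spectral radius = max |eigenvalue| = 5.4051

5.4051


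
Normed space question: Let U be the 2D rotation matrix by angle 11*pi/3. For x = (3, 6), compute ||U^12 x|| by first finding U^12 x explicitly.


U is a rotation by theta = 11*pi/3
U^12 = rotation by 12*theta = 132*pi/3 = 0*pi/3 (mod 2*pi)
cos(0*pi/3) = 1.0000, sin(0*pi/3) = 0.0000
U^12 x = (1.0000 * 3 - 0.0000 * 6, 0.0000 * 3 + 1.0000 * 6)
= (3.0000, 6.0000)
||U^12 x|| = sqrt(3.0000^2 + 6.0000^2) = sqrt(45.0000) = 6.7082

6.7082


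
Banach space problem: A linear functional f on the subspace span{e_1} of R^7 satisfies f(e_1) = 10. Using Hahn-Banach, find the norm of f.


The norm of f is given by ||f|| = sup_{||x||=1} |f(x)|.
On span{e_1}, ||e_1|| = 1, so ||f|| = |f(e_1)| / ||e_1||
= |10| / 1 = 10.0000

10.0000


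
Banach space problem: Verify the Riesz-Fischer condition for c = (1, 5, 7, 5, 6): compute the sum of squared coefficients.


sum |c_n|^2 = 1^2 + 5^2 + 7^2 + 5^2 + 6^2
= 1 + 25 + 49 + 25 + 36
= 136

136


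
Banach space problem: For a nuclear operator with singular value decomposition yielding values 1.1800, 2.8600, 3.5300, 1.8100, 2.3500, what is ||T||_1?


The nuclear norm is the sum of all singular values.
||T||_1 = 1.1800 + 2.8600 + 3.5300 + 1.8100 + 2.3500
= 11.7300

11.7300


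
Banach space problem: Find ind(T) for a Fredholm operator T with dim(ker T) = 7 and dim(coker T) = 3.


The Fredholm index is defined as ind(T) = dim(ker T) - dim(coker T)
= 7 - 3
= 4

4


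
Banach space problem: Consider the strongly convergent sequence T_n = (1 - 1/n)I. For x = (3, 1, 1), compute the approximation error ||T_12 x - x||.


T_12 x - x = (1 - 1/12)x - x = -x/12
||x|| = sqrt(11) = 3.3166
||T_12 x - x|| = ||x||/12 = 3.3166/12 = 0.2764

0.2764


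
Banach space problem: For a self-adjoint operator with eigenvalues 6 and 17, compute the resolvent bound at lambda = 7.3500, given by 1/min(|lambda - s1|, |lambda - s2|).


dist(7.3500, {6, 17}) = min(|7.3500 - 6|, |7.3500 - 17|)
= min(1.3500, 9.6500) = 1.3500
Resolvent bound = 1/1.3500 = 0.7407

0.7407


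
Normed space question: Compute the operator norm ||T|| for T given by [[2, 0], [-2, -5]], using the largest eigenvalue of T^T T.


A^T A = [[8, 10], [10, 25]]
trace(A^T A) = 33, det(A^T A) = 100
discriminant = 33^2 - 4*100 = 689
Largest eigenvalue of A^T A = (trace + sqrt(disc))/2 = 29.6244
||T|| = sqrt(29.6244) = 5.4428

5.4428


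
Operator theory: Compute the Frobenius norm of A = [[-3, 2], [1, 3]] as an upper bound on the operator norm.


||A||_F^2 = sum a_ij^2
= (-3)^2 + 2^2 + 1^2 + 3^2
= 9 + 4 + 1 + 9 = 23
||A||_F = sqrt(23) = 4.7958

4.7958


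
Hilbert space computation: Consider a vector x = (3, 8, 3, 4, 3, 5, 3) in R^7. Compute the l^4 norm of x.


The l^4 norm = (sum |x_i|^4)^(1/4)
Sum of 4th powers = 81 + 4096 + 81 + 256 + 81 + 625 + 81 = 5301
||x||_4 = (5301)^(1/4) = 8.5328

8.5328


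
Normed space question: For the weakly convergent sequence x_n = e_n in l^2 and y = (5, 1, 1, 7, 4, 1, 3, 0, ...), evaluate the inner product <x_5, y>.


x_5 = e_5 is the standard basis vector with 1 in position 5.
<x_5, y> = y_5 = 4
As n -> infinity, <x_n, y> -> 0, confirming weak convergence of (x_n) to 0.

4


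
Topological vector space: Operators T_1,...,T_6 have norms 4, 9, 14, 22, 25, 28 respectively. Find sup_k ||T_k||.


By the Uniform Boundedness Principle, the supremum of norms is finite.
sup_k ||T_k|| = max(4, 9, 14, 22, 25, 28) = 28

28


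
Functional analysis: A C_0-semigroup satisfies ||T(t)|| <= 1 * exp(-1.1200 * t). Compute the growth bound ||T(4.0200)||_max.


||T(4.0200)|| <= 1 * exp(-1.1200 * 4.0200)
= 1 * exp(-4.5024)
= 1 * 0.0111
= 0.0111

0.0111


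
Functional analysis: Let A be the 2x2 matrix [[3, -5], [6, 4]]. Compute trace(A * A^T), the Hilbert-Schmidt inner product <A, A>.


trace(A * A^T) = sum of squares of all entries
= 3^2 + (-5)^2 + 6^2 + 4^2
= 9 + 25 + 36 + 16
= 86

86


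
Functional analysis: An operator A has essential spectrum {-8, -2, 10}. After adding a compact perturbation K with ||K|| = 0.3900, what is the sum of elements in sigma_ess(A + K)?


By Weyl's theorem, the essential spectrum is invariant under compact perturbations.
sigma_ess(A + K) = sigma_ess(A) = {-8, -2, 10}
Sum = -8 + -2 + 10 = 0

0


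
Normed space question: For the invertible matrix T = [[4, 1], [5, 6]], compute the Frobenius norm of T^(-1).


det(T) = 4*6 - 1*5 = 19
T^(-1) = (1/19) * [[6, -1], [-5, 4]] = [[0.3158, -0.0526], [-0.2632, 0.2105]]
||T^(-1)||_F^2 = 0.3158^2 + (-0.0526)^2 + (-0.2632)^2 + 0.2105^2 = 0.2161
||T^(-1)||_F = sqrt(0.2161) = 0.4648

0.4648


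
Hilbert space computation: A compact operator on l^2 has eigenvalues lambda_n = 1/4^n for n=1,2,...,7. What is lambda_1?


The eigenvalue formula gives lambda_1 = 1/4^1
= 1/4
= 0.2500

0.2500


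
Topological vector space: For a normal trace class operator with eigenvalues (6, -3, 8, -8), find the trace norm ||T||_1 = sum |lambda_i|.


For a normal operator, singular values equal |eigenvalues|.
Trace norm = sum |lambda_i| = 6 + 3 + 8 + 8
= 25

25


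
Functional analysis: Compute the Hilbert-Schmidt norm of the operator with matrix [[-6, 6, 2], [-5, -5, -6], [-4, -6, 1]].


The Hilbert-Schmidt norm is sqrt(sum of squares of all entries).
Sum of squares = (-6)^2 + 6^2 + 2^2 + (-5)^2 + (-5)^2 + (-6)^2 + (-4)^2 + (-6)^2 + 1^2
= 36 + 36 + 4 + 25 + 25 + 36 + 16 + 36 + 1 = 215
||T||_HS = sqrt(215) = 14.6629

14.6629


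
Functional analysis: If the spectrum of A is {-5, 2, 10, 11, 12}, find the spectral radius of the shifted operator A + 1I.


Spectrum of A + 1I = {-4, 3, 11, 12, 13}
Spectral radius = max |lambda| over the shifted spectrum
= max(4, 3, 11, 12, 13) = 13

13


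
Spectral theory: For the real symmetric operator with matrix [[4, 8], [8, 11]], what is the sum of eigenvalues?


For a self-adjoint (symmetric) matrix, the eigenvalues are real.
The sum of eigenvalues equals the trace of the matrix.
trace = 4 + 11 = 15

15


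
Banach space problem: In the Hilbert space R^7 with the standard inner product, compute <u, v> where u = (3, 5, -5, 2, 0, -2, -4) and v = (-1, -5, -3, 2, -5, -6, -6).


Computing the standard inner product <u, v> = sum u_i * v_i
= 3*-1 + 5*-5 + -5*-3 + 2*2 + 0*-5 + -2*-6 + -4*-6
= -3 + -25 + 15 + 4 + 0 + 12 + 24
= 27

27


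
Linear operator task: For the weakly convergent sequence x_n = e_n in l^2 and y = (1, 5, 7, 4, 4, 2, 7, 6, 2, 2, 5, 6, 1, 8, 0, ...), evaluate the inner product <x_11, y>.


x_11 = e_11 is the standard basis vector with 1 in position 11.
<x_11, y> = y_11 = 5
As n -> infinity, <x_n, y> -> 0, confirming weak convergence of (x_n) to 0.

5


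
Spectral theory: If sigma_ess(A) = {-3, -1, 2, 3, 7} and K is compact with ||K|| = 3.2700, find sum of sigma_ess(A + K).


By Weyl's theorem, the essential spectrum is invariant under compact perturbations.
sigma_ess(A + K) = sigma_ess(A) = {-3, -1, 2, 3, 7}
Sum = -3 + -1 + 2 + 3 + 7 = 8

8


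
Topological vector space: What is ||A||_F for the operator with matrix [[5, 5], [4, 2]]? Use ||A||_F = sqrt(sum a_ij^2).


||A||_F^2 = sum a_ij^2
= 5^2 + 5^2 + 4^2 + 2^2
= 25 + 25 + 16 + 4 = 70
||A||_F = sqrt(70) = 8.3666

8.3666


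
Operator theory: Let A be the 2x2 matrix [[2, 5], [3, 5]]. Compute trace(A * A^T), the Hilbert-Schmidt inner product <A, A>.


trace(A * A^T) = sum of squares of all entries
= 2^2 + 5^2 + 3^2 + 5^2
= 4 + 25 + 9 + 25
= 63

63


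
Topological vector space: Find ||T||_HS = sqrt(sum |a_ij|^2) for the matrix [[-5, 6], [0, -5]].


The Hilbert-Schmidt norm is sqrt(sum of squares of all entries).
Sum of squares = (-5)^2 + 6^2 + 0^2 + (-5)^2
= 25 + 36 + 0 + 25 = 86
||T||_HS = sqrt(86) = 9.2736

9.2736


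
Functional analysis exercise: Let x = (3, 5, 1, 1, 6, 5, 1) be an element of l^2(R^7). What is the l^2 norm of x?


The l^2 norm = (sum |x_i|^2)^(1/2)
Sum of 2th powers = 9 + 25 + 1 + 1 + 36 + 25 + 1 = 98
||x||_2 = (98)^(1/2) = 9.8995

9.8995


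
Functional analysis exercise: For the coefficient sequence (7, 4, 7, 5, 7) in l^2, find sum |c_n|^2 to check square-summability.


sum |c_n|^2 = 7^2 + 4^2 + 7^2 + 5^2 + 7^2
= 49 + 16 + 49 + 25 + 49
= 188

188


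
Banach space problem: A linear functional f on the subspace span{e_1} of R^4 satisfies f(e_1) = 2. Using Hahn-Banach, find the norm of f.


The norm of f is given by ||f|| = sup_{||x||=1} |f(x)|.
On span{e_1}, ||e_1|| = 1, so ||f|| = |f(e_1)| / ||e_1||
= |2| / 1 = 2.0000

2.0000


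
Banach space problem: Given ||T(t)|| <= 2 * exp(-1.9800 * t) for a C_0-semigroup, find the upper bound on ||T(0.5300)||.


||T(0.5300)|| <= 2 * exp(-1.9800 * 0.5300)
= 2 * exp(-1.0494)
= 2 * 0.3501
= 0.7003

0.7003


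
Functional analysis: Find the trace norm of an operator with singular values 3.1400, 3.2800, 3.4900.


The nuclear norm is the sum of all singular values.
||T||_1 = 3.1400 + 3.2800 + 3.4900
= 9.9100

9.9100


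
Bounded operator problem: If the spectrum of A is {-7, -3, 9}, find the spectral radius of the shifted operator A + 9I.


Spectrum of A + 9I = {2, 6, 18}
Spectral radius = max |lambda| over the shifted spectrum
= max(2, 6, 18) = 18

18


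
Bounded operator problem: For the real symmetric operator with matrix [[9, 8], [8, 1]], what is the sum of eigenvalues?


For a self-adjoint (symmetric) matrix, the eigenvalues are real.
The sum of eigenvalues equals the trace of the matrix.
trace = 9 + 1 = 10

10


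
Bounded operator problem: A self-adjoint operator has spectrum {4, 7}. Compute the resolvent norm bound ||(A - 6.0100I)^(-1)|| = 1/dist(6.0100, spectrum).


dist(6.0100, {4, 7}) = min(|6.0100 - 4|, |6.0100 - 7|)
= min(2.0100, 0.9900) = 0.9900
Resolvent bound = 1/0.9900 = 1.0101

1.0101


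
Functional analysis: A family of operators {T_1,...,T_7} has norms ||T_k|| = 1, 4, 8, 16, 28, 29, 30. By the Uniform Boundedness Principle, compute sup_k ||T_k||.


By the Uniform Boundedness Principle, the supremum of norms is finite.
sup_k ||T_k|| = max(1, 4, 8, 16, 28, 29, 30) = 30

30


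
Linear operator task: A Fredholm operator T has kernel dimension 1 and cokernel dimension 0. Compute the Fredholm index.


The Fredholm index is defined as ind(T) = dim(ker T) - dim(coker T)
= 1 - 0
= 1

1


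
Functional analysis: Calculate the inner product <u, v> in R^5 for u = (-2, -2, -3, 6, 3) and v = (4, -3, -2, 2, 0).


Computing the standard inner product <u, v> = sum u_i * v_i
= -2*4 + -2*-3 + -3*-2 + 6*2 + 3*0
= -8 + 6 + 6 + 12 + 0
= 16

16


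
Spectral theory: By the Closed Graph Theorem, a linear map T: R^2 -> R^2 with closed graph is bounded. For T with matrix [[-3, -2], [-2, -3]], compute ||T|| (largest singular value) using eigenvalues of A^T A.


A^T A = [[13, 12], [12, 13]]
trace(A^T A) = 26, det(A^T A) = 25
discriminant = 26^2 - 4*25 = 576
Largest eigenvalue of A^T A = (trace + sqrt(disc))/2 = 25.0000
||T|| = sqrt(25.0000) = 5.0000

5.0000


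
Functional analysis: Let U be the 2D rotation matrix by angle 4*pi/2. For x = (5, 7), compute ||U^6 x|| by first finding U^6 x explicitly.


U is a rotation by theta = 4*pi/2
U^6 = rotation by 6*theta = 24*pi/2 = 0*pi/2 (mod 2*pi)
cos(0*pi/2) = 1.0000, sin(0*pi/2) = 0.0000
U^6 x = (1.0000 * 5 - 0.0000 * 7, 0.0000 * 5 + 1.0000 * 7)
= (5.0000, 7.0000)
||U^6 x|| = sqrt(5.0000^2 + 7.0000^2) = sqrt(74.0000) = 8.6023

8.6023


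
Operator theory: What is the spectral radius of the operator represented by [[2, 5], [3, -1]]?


For a 2x2 matrix, eigenvalues satisfy lambda^2 - (trace)*lambda + det = 0
trace = 2 + -1 = 1
det = 2*-1 - 5*3 = -17
discriminant = 1^2 - 4*(-17) = 69
spectral radius = max |eigenvalue| = 4.6533

4.6533


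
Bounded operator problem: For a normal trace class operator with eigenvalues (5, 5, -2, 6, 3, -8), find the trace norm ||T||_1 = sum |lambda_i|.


For a normal operator, singular values equal |eigenvalues|.
Trace norm = sum |lambda_i| = 5 + 5 + 2 + 6 + 3 + 8
= 29

29


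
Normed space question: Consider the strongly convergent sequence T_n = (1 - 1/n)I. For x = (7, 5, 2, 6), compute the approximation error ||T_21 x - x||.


T_21 x - x = (1 - 1/21)x - x = -x/21
||x|| = sqrt(114) = 10.6771
||T_21 x - x|| = ||x||/21 = 10.6771/21 = 0.5084

0.5084


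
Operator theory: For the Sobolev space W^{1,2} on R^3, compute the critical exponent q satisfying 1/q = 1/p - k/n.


Using the Sobolev embedding formula: 1/q = 1/p - k/n
1/q = 1/2 - 1/3 = 1/6
q = 1/(1/6) = 6

6.0000


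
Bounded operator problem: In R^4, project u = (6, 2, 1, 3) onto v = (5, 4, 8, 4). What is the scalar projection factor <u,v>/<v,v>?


Computing <u,v> = 6*5 + 2*4 + 1*8 + 3*4 = 58
Computing <v,v> = 5^2 + 4^2 + 8^2 + 4^2 = 121
Projection coefficient = 58/121 = 0.4793

0.4793


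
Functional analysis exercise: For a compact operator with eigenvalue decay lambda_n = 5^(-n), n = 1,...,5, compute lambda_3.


The eigenvalue formula gives lambda_3 = 1/5^3
= 1/125
= 0.0080

0.0080


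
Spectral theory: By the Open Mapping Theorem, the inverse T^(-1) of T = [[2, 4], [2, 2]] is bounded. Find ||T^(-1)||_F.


det(T) = 2*2 - 4*2 = -4
T^(-1) = (1/-4) * [[2, -4], [-2, 2]] = [[-0.5000, 1.0000], [0.5000, -0.5000]]
||T^(-1)||_F^2 = (-0.5000)^2 + 1.0000^2 + 0.5000^2 + (-0.5000)^2 = 1.7500
||T^(-1)||_F = sqrt(1.7500) = 1.3229

1.3229


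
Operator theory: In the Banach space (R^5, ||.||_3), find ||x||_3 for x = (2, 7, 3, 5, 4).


The l^3 norm = (sum |x_i|^3)^(1/3)
Sum of 3th powers = 8 + 343 + 27 + 125 + 64 = 567
||x||_3 = (567)^(1/3) = 8.2768

8.2768


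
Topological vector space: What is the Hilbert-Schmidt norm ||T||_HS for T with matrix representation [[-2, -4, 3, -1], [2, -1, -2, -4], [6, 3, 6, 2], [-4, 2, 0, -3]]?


The Hilbert-Schmidt norm is sqrt(sum of squares of all entries).
Sum of squares = (-2)^2 + (-4)^2 + 3^2 + (-1)^2 + 2^2 + (-1)^2 + (-2)^2 + (-4)^2 + 6^2 + 3^2 + 6^2 + 2^2 + (-4)^2 + 2^2 + 0^2 + (-3)^2
= 4 + 16 + 9 + 1 + 4 + 1 + 4 + 16 + 36 + 9 + 36 + 4 + 16 + 4 + 0 + 9 = 169
||T||_HS = sqrt(169) = 13.0000

13.0000


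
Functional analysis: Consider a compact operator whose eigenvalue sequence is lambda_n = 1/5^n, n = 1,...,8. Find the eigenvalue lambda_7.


The eigenvalue formula gives lambda_7 = 1/5^7
= 1/78125
= 1.2800e-05

1.2800e-05


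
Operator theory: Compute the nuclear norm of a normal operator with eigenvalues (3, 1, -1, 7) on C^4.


For a normal operator, singular values equal |eigenvalues|.
Trace norm = sum |lambda_i| = 3 + 1 + 1 + 7
= 12

12


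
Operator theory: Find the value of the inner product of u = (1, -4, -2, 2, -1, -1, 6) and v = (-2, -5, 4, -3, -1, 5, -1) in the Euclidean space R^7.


Computing the standard inner product <u, v> = sum u_i * v_i
= 1*-2 + -4*-5 + -2*4 + 2*-3 + -1*-1 + -1*5 + 6*-1
= -2 + 20 + -8 + -6 + 1 + -5 + -6
= -6

-6


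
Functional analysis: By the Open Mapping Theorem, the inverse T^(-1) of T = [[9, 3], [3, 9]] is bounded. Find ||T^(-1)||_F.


det(T) = 9*9 - 3*3 = 72
T^(-1) = (1/72) * [[9, -3], [-3, 9]] = [[0.1250, -0.0417], [-0.0417, 0.1250]]
||T^(-1)||_F^2 = 0.1250^2 + (-0.0417)^2 + (-0.0417)^2 + 0.1250^2 = 0.0347
||T^(-1)||_F = sqrt(0.0347) = 0.1863

0.1863


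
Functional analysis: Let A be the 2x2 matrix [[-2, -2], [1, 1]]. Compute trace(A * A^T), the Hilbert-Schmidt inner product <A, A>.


trace(A * A^T) = sum of squares of all entries
= (-2)^2 + (-2)^2 + 1^2 + 1^2
= 4 + 4 + 1 + 1
= 10

10


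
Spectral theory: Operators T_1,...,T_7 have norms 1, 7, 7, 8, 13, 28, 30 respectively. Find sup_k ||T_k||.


By the Uniform Boundedness Principle, the supremum of norms is finite.
sup_k ||T_k|| = max(1, 7, 7, 8, 13, 28, 30) = 30

30


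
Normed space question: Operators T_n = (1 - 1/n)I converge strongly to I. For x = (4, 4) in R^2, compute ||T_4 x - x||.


T_4 x - x = (1 - 1/4)x - x = -x/4
||x|| = sqrt(32) = 5.6569
||T_4 x - x|| = ||x||/4 = 5.6569/4 = 1.4142

1.4142


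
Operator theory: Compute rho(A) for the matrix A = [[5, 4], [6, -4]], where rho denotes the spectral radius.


For a 2x2 matrix, eigenvalues satisfy lambda^2 - (trace)*lambda + det = 0
trace = 5 + -4 = 1
det = 5*-4 - 4*6 = -44
discriminant = 1^2 - 4*(-44) = 177
spectral radius = max |eigenvalue| = 7.1521

7.1521


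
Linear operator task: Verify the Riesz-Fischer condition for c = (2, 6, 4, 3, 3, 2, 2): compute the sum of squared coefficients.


sum |c_n|^2 = 2^2 + 6^2 + 4^2 + 3^2 + 3^2 + 2^2 + 2^2
= 4 + 36 + 16 + 9 + 9 + 4 + 4
= 82

82


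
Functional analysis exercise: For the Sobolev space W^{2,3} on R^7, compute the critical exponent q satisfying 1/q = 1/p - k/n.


Using the Sobolev embedding formula: 1/q = 1/p - k/n
1/q = 1/3 - 2/7 = 1/21
q = 1/(1/21) = 21

21.0000


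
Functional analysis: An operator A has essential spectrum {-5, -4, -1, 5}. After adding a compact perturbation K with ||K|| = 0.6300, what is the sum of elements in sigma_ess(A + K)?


By Weyl's theorem, the essential spectrum is invariant under compact perturbations.
sigma_ess(A + K) = sigma_ess(A) = {-5, -4, -1, 5}
Sum = -5 + -4 + -1 + 5 = -5

-5


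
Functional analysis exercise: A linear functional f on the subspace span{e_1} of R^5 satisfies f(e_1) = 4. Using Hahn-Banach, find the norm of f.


The norm of f is given by ||f|| = sup_{||x||=1} |f(x)|.
On span{e_1}, ||e_1|| = 1, so ||f|| = |f(e_1)| / ||e_1||
= |4| / 1 = 4.0000

4.0000


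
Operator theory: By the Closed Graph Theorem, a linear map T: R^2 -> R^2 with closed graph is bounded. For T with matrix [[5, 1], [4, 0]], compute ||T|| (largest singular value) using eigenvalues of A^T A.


A^T A = [[41, 5], [5, 1]]
trace(A^T A) = 42, det(A^T A) = 16
discriminant = 42^2 - 4*16 = 1700
Largest eigenvalue of A^T A = (trace + sqrt(disc))/2 = 41.6155
||T|| = sqrt(41.6155) = 6.4510

6.4510


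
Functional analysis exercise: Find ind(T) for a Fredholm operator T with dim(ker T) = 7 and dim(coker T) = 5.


The Fredholm index is defined as ind(T) = dim(ker T) - dim(coker T)
= 7 - 5
= 2

2


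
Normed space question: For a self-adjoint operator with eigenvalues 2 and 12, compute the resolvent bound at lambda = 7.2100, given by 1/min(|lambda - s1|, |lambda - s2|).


dist(7.2100, {2, 12}) = min(|7.2100 - 2|, |7.2100 - 12|)
= min(5.2100, 4.7900) = 4.7900
Resolvent bound = 1/4.7900 = 0.2088

0.2088


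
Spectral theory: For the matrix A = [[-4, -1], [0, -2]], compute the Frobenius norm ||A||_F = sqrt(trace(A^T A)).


||A||_F^2 = sum a_ij^2
= (-4)^2 + (-1)^2 + 0^2 + (-2)^2
= 16 + 1 + 0 + 4 = 21
||A||_F = sqrt(21) = 4.5826

4.5826


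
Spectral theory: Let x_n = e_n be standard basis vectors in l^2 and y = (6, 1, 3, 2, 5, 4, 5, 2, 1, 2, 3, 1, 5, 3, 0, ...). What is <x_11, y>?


x_11 = e_11 is the standard basis vector with 1 in position 11.
<x_11, y> = y_11 = 3
As n -> infinity, <x_n, y> -> 0, confirming weak convergence of (x_n) to 0.

3


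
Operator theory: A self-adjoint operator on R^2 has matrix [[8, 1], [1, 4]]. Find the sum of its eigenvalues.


For a self-adjoint (symmetric) matrix, the eigenvalues are real.
The sum of eigenvalues equals the trace of the matrix.
trace = 8 + 4 = 12

12


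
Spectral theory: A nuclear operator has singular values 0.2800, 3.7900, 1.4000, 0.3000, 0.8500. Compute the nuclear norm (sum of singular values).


The nuclear norm is the sum of all singular values.
||T||_1 = 0.2800 + 3.7900 + 1.4000 + 0.3000 + 0.8500
= 6.6200

6.6200


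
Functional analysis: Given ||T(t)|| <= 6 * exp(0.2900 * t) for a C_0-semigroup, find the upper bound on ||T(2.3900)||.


||T(2.3900)|| <= 6 * exp(0.2900 * 2.3900)
= 6 * exp(0.6931)
= 6 * 1.9999
= 11.9994

11.9994


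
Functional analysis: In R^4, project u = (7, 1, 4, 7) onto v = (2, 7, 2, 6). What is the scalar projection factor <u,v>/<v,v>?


Computing <u,v> = 7*2 + 1*7 + 4*2 + 7*6 = 71
Computing <v,v> = 2^2 + 7^2 + 2^2 + 6^2 = 93
Projection coefficient = 71/93 = 0.7634

0.7634


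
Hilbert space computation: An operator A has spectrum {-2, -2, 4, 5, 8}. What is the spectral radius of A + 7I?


Spectrum of A + 7I = {5, 5, 11, 12, 15}
Spectral radius = max |lambda| over the shifted spectrum
= max(5, 5, 11, 12, 15) = 15

15


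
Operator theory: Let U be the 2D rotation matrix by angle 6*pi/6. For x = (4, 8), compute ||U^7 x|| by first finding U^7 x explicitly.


U is a rotation by theta = 6*pi/6
U^7 = rotation by 7*theta = 42*pi/6 = 6*pi/6 (mod 2*pi)
cos(6*pi/6) = -1.0000, sin(6*pi/6) = 0.0000
U^7 x = (-1.0000 * 4 - 0.0000 * 8, 0.0000 * 4 + -1.0000 * 8)
= (-4.0000, -8.0000)
||U^7 x|| = sqrt((-4.0000)^2 + (-8.0000)^2) = sqrt(80.0000) = 8.9443

8.9443


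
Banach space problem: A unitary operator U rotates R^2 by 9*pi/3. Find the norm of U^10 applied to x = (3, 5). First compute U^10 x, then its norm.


U is a rotation by theta = 9*pi/3
U^10 = rotation by 10*theta = 90*pi/3 = 0*pi/3 (mod 2*pi)
cos(0*pi/3) = 1.0000, sin(0*pi/3) = 0.0000
U^10 x = (1.0000 * 3 - 0.0000 * 5, 0.0000 * 3 + 1.0000 * 5)
= (3.0000, 5.0000)
||U^10 x|| = sqrt(3.0000^2 + 5.0000^2) = sqrt(34.0000) = 5.8310

5.8310


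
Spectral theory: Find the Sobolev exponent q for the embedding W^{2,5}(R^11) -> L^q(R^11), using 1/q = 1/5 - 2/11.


Using the Sobolev embedding formula: 1/q = 1/p - k/n
1/q = 1/5 - 2/11 = 1/55
q = 1/(1/55) = 55

55.0000


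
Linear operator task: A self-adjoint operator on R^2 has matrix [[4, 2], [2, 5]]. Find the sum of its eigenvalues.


For a self-adjoint (symmetric) matrix, the eigenvalues are real.
The sum of eigenvalues equals the trace of the matrix.
trace = 4 + 5 = 9

9


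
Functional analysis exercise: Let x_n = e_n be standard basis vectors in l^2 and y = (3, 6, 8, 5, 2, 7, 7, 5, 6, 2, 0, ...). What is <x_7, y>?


x_7 = e_7 is the standard basis vector with 1 in position 7.
<x_7, y> = y_7 = 7
As n -> infinity, <x_n, y> -> 0, confirming weak convergence of (x_n) to 0.

7


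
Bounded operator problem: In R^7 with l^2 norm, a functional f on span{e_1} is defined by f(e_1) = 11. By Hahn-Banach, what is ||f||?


The norm of f is given by ||f|| = sup_{||x||=1} |f(x)|.
On span{e_1}, ||e_1|| = 1, so ||f|| = |f(e_1)| / ||e_1||
= |11| / 1 = 11.0000

11.0000


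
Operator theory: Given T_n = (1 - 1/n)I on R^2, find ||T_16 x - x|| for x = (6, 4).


T_16 x - x = (1 - 1/16)x - x = -x/16
||x|| = sqrt(52) = 7.2111
||T_16 x - x|| = ||x||/16 = 7.2111/16 = 0.4507

0.4507


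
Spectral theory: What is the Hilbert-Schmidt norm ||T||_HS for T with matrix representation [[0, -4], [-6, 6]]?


The Hilbert-Schmidt norm is sqrt(sum of squares of all entries).
Sum of squares = 0^2 + (-4)^2 + (-6)^2 + 6^2
= 0 + 16 + 36 + 36 = 88
||T||_HS = sqrt(88) = 9.3808

9.3808


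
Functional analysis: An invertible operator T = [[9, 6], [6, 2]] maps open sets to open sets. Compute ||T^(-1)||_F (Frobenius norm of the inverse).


det(T) = 9*2 - 6*6 = -18
T^(-1) = (1/-18) * [[2, -6], [-6, 9]] = [[-0.1111, 0.3333], [0.3333, -0.5000]]
||T^(-1)||_F^2 = (-0.1111)^2 + 0.3333^2 + 0.3333^2 + (-0.5000)^2 = 0.4846
||T^(-1)||_F = sqrt(0.4846) = 0.6961

0.6961


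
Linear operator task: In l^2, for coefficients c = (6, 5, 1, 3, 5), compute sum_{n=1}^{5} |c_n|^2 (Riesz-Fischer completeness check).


sum |c_n|^2 = 6^2 + 5^2 + 1^2 + 3^2 + 5^2
= 36 + 25 + 1 + 9 + 25
= 96

96


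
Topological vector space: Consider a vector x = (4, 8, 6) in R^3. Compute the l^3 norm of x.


The l^3 norm = (sum |x_i|^3)^(1/3)
Sum of 3th powers = 64 + 512 + 216 = 792
||x||_3 = (792)^(1/3) = 9.2521

9.2521


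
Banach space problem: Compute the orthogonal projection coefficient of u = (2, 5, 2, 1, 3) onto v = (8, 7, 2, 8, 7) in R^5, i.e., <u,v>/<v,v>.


Computing <u,v> = 2*8 + 5*7 + 2*2 + 1*8 + 3*7 = 84
Computing <v,v> = 8^2 + 7^2 + 2^2 + 8^2 + 7^2 = 230
Projection coefficient = 84/230 = 0.3652

0.3652


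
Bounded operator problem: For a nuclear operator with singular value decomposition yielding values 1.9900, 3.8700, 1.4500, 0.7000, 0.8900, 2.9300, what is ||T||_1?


The nuclear norm is the sum of all singular values.
||T||_1 = 1.9900 + 3.8700 + 1.4500 + 0.7000 + 0.8900 + 2.9300
= 11.8300

11.8300


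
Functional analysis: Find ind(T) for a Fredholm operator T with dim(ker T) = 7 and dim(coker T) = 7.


The Fredholm index is defined as ind(T) = dim(ker T) - dim(coker T)
= 7 - 7
= 0

0


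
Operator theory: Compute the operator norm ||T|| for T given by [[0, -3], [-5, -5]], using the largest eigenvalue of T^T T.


A^T A = [[25, 25], [25, 34]]
trace(A^T A) = 59, det(A^T A) = 225
discriminant = 59^2 - 4*225 = 2581
Largest eigenvalue of A^T A = (trace + sqrt(disc))/2 = 54.9018
||T|| = sqrt(54.9018) = 7.4096

7.4096


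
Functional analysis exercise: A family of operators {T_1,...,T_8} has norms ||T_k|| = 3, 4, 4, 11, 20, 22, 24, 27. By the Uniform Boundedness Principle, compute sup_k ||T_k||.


By the Uniform Boundedness Principle, the supremum of norms is finite.
sup_k ||T_k|| = max(3, 4, 4, 11, 20, 22, 24, 27) = 27

27


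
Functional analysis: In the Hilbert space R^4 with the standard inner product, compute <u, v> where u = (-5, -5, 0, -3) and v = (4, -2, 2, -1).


Computing the standard inner product <u, v> = sum u_i * v_i
= -5*4 + -5*-2 + 0*2 + -3*-1
= -20 + 10 + 0 + 3
= -7

-7


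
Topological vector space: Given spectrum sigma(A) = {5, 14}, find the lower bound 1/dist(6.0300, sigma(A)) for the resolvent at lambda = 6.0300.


dist(6.0300, {5, 14}) = min(|6.0300 - 5|, |6.0300 - 14|)
= min(1.0300, 7.9700) = 1.0300
Resolvent bound = 1/1.0300 = 0.9709

0.9709


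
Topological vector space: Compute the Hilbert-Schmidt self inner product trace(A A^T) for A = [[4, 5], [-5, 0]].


trace(A * A^T) = sum of squares of all entries
= 4^2 + 5^2 + (-5)^2 + 0^2
= 16 + 25 + 25 + 0
= 66

66


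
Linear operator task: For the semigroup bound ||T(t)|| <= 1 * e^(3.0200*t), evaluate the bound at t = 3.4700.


||T(3.4700)|| <= 1 * exp(3.0200 * 3.4700)
= 1 * exp(10.4794)
= 1 * 35575.0561
= 35575.0561

35575.0561


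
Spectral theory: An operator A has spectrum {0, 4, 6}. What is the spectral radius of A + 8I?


Spectrum of A + 8I = {8, 12, 14}
Spectral radius = max |lambda| over the shifted spectrum
= max(8, 12, 14) = 14

14


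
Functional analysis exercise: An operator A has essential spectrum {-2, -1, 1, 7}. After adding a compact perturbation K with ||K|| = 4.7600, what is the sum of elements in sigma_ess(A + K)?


By Weyl's theorem, the essential spectrum is invariant under compact perturbations.
sigma_ess(A + K) = sigma_ess(A) = {-2, -1, 1, 7}
Sum = -2 + -1 + 1 + 7 = 5

5


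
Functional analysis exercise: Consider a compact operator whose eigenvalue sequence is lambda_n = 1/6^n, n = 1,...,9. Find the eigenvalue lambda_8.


The eigenvalue formula gives lambda_8 = 1/6^8
= 1/1679616
= 5.9537e-07

5.9537e-07


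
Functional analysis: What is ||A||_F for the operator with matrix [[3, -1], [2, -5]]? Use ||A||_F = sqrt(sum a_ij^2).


||A||_F^2 = sum a_ij^2
= 3^2 + (-1)^2 + 2^2 + (-5)^2
= 9 + 1 + 4 + 25 = 39
||A||_F = sqrt(39) = 6.2450

6.2450


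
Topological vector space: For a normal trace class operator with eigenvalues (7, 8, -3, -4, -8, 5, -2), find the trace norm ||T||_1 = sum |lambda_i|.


For a normal operator, singular values equal |eigenvalues|.
Trace norm = sum |lambda_i| = 7 + 8 + 3 + 4 + 8 + 5 + 2
= 37

37


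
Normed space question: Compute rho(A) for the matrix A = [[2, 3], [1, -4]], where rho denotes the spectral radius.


For a 2x2 matrix, eigenvalues satisfy lambda^2 - (trace)*lambda + det = 0
trace = 2 + -4 = -2
det = 2*-4 - 3*1 = -11
discriminant = (-2)^2 - 4*(-11) = 48
spectral radius = max |eigenvalue| = 4.4641

4.4641


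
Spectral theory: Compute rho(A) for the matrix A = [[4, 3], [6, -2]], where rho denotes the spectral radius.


For a 2x2 matrix, eigenvalues satisfy lambda^2 - (trace)*lambda + det = 0
trace = 4 + -2 = 2
det = 4*-2 - 3*6 = -26
discriminant = 2^2 - 4*(-26) = 108
spectral radius = max |eigenvalue| = 6.1962

6.1962


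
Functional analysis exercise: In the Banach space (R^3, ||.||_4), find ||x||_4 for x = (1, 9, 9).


The l^4 norm = (sum |x_i|^4)^(1/4)
Sum of 4th powers = 1 + 6561 + 6561 = 13123
||x||_4 = (13123)^(1/4) = 10.7031

10.7031


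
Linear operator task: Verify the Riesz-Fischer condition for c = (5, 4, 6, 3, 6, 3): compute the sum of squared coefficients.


sum |c_n|^2 = 5^2 + 4^2 + 6^2 + 3^2 + 6^2 + 3^2
= 25 + 16 + 36 + 9 + 36 + 9
= 131

131


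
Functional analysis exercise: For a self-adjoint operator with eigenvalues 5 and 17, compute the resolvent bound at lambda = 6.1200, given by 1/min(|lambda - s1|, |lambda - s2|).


dist(6.1200, {5, 17}) = min(|6.1200 - 5|, |6.1200 - 17|)
= min(1.1200, 10.8800) = 1.1200
Resolvent bound = 1/1.1200 = 0.8929

0.8929


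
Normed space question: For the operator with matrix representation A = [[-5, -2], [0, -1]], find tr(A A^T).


trace(A * A^T) = sum of squares of all entries
= (-5)^2 + (-2)^2 + 0^2 + (-1)^2
= 25 + 4 + 0 + 1
= 30

30


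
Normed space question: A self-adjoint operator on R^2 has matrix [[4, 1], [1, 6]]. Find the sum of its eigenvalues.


For a self-adjoint (symmetric) matrix, the eigenvalues are real.
The sum of eigenvalues equals the trace of the matrix.
trace = 4 + 6 = 10

10


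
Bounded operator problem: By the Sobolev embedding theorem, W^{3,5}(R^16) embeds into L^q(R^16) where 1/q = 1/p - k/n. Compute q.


Using the Sobolev embedding formula: 1/q = 1/p - k/n
1/q = 1/5 - 3/16 = 1/80
q = 1/(1/80) = 80

80.0000


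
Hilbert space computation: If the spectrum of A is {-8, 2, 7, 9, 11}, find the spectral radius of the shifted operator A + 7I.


Spectrum of A + 7I = {-1, 9, 14, 16, 18}
Spectral radius = max |lambda| over the shifted spectrum
= max(1, 9, 14, 16, 18) = 18

18


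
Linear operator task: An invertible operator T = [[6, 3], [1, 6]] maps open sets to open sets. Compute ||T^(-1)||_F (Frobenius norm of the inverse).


det(T) = 6*6 - 3*1 = 33
T^(-1) = (1/33) * [[6, -3], [-1, 6]] = [[0.1818, -0.0909], [-0.0303, 0.1818]]
||T^(-1)||_F^2 = 0.1818^2 + (-0.0909)^2 + (-0.0303)^2 + 0.1818^2 = 0.0753
||T^(-1)||_F = sqrt(0.0753) = 0.2744

0.2744


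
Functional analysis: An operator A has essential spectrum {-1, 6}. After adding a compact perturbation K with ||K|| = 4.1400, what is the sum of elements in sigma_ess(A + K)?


By Weyl's theorem, the essential spectrum is invariant under compact perturbations.
sigma_ess(A + K) = sigma_ess(A) = {-1, 6}
Sum = -1 + 6 = 5

5


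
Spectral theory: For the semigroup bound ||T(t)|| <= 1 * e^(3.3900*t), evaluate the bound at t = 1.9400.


||T(1.9400)|| <= 1 * exp(3.3900 * 1.9400)
= 1 * exp(6.5766)
= 1 * 718.0937
= 718.0937

718.0937


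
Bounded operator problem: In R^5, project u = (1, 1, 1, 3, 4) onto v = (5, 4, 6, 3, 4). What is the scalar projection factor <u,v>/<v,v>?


Computing <u,v> = 1*5 + 1*4 + 1*6 + 3*3 + 4*4 = 40
Computing <v,v> = 5^2 + 4^2 + 6^2 + 3^2 + 4^2 = 102
Projection coefficient = 40/102 = 0.3922

0.3922


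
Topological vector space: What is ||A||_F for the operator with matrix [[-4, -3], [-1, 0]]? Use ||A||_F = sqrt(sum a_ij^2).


||A||_F^2 = sum a_ij^2
= (-4)^2 + (-3)^2 + (-1)^2 + 0^2
= 16 + 9 + 1 + 0 = 26
||A||_F = sqrt(26) = 5.0990

5.0990


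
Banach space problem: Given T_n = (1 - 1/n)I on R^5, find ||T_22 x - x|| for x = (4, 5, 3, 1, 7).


T_22 x - x = (1 - 1/22)x - x = -x/22
||x|| = sqrt(100) = 10.0000
||T_22 x - x|| = ||x||/22 = 10.0000/22 = 0.4545

0.4545


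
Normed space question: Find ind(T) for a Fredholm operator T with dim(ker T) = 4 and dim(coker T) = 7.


The Fredholm index is defined as ind(T) = dim(ker T) - dim(coker T)
= 4 - 7
= -3

-3


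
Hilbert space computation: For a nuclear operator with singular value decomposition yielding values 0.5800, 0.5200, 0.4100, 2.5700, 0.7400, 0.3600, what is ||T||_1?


The nuclear norm is the sum of all singular values.
||T||_1 = 0.5800 + 0.5200 + 0.4100 + 2.5700 + 0.7400 + 0.3600
= 5.1800

5.1800


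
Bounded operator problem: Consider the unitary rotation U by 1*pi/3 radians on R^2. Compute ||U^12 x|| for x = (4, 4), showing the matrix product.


U is a rotation by theta = 1*pi/3
U^12 = rotation by 12*theta = 12*pi/3 = 0*pi/3 (mod 2*pi)
cos(0*pi/3) = 1.0000, sin(0*pi/3) = 0.0000
U^12 x = (1.0000 * 4 - 0.0000 * 4, 0.0000 * 4 + 1.0000 * 4)
= (4.0000, 4.0000)
||U^12 x|| = sqrt(4.0000^2 + 4.0000^2) = sqrt(32.0000) = 5.6569

5.6569


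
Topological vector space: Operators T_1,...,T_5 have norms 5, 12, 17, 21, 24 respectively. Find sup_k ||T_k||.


By the Uniform Boundedness Principle, the supremum of norms is finite.
sup_k ||T_k|| = max(5, 12, 17, 21, 24) = 24

24


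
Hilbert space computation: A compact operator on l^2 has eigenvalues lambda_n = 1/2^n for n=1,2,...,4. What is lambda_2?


The eigenvalue formula gives lambda_2 = 1/2^2
= 1/4
= 0.2500

0.2500


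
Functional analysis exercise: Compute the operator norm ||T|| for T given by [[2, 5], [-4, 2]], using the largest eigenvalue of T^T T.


A^T A = [[20, 2], [2, 29]]
trace(A^T A) = 49, det(A^T A) = 576
discriminant = 49^2 - 4*576 = 97
Largest eigenvalue of A^T A = (trace + sqrt(disc))/2 = 29.4244
||T|| = sqrt(29.4244) = 5.4244

5.4244


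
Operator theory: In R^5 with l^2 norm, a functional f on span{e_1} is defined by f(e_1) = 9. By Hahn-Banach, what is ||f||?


The norm of f is given by ||f|| = sup_{||x||=1} |f(x)|.
On span{e_1}, ||e_1|| = 1, so ||f|| = |f(e_1)| / ||e_1||
= |9| / 1 = 9.0000

9.0000


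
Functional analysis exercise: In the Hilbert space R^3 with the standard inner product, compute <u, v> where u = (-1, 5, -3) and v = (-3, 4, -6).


Computing the standard inner product <u, v> = sum u_i * v_i
= -1*-3 + 5*4 + -3*-6
= 3 + 20 + 18
= 41

41


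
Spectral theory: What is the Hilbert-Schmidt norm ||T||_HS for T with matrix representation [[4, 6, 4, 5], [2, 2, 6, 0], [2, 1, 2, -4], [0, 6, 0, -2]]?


The Hilbert-Schmidt norm is sqrt(sum of squares of all entries).
Sum of squares = 4^2 + 6^2 + 4^2 + 5^2 + 2^2 + 2^2 + 6^2 + 0^2 + 2^2 + 1^2 + 2^2 + (-4)^2 + 0^2 + 6^2 + 0^2 + (-2)^2
= 16 + 36 + 16 + 25 + 4 + 4 + 36 + 0 + 4 + 1 + 4 + 16 + 0 + 36 + 0 + 4 = 202
||T||_HS = sqrt(202) = 14.2127

14.2127


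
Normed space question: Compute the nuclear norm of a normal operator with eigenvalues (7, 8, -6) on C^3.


For a normal operator, singular values equal |eigenvalues|.
Trace norm = sum |lambda_i| = 7 + 8 + 6
= 21

21


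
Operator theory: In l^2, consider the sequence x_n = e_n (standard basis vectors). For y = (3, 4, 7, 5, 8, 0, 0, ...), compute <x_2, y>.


x_2 = e_2 is the standard basis vector with 1 in position 2.
<x_2, y> = y_2 = 4
As n -> infinity, <x_n, y> -> 0, confirming weak convergence of (x_n) to 0.

4


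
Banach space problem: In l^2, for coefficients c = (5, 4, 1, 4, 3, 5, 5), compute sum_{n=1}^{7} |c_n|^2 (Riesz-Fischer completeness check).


sum |c_n|^2 = 5^2 + 4^2 + 1^2 + 4^2 + 3^2 + 5^2 + 5^2
= 25 + 16 + 1 + 16 + 9 + 25 + 25
= 117

117


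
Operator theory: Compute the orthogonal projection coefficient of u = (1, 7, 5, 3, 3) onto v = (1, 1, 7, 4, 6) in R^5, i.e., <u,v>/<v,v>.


Computing <u,v> = 1*1 + 7*1 + 5*7 + 3*4 + 3*6 = 73
Computing <v,v> = 1^2 + 1^2 + 7^2 + 4^2 + 6^2 = 103
Projection coefficient = 73/103 = 0.7087

0.7087


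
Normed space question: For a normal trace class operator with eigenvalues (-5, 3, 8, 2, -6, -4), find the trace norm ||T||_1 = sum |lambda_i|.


For a normal operator, singular values equal |eigenvalues|.
Trace norm = sum |lambda_i| = 5 + 3 + 8 + 2 + 6 + 4
= 28

28


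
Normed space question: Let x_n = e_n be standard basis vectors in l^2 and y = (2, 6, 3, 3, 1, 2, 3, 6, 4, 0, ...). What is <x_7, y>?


x_7 = e_7 is the standard basis vector with 1 in position 7.
<x_7, y> = y_7 = 3
As n -> infinity, <x_n, y> -> 0, confirming weak convergence of (x_n) to 0.

3


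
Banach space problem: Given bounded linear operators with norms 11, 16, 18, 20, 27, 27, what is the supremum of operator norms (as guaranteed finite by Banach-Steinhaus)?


By the Uniform Boundedness Principle, the supremum of norms is finite.
sup_k ||T_k|| = max(11, 16, 18, 20, 27, 27) = 27

27


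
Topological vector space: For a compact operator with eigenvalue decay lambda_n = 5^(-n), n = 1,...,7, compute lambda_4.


The eigenvalue formula gives lambda_4 = 1/5^4
= 1/625
= 0.0016

0.0016


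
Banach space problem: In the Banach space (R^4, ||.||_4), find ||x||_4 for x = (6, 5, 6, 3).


The l^4 norm = (sum |x_i|^4)^(1/4)
Sum of 4th powers = 1296 + 625 + 1296 + 81 = 3298
||x||_4 = (3298)^(1/4) = 7.5781

7.5781


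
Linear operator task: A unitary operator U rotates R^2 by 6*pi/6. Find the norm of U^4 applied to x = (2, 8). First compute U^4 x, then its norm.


U is a rotation by theta = 6*pi/6
U^4 = rotation by 4*theta = 24*pi/6 = 0*pi/6 (mod 2*pi)
cos(0*pi/6) = 1.0000, sin(0*pi/6) = 0.0000
U^4 x = (1.0000 * 2 - 0.0000 * 8, 0.0000 * 2 + 1.0000 * 8)
= (2.0000, 8.0000)
||U^4 x|| = sqrt(2.0000^2 + 8.0000^2) = sqrt(68.0000) = 8.2462

8.2462


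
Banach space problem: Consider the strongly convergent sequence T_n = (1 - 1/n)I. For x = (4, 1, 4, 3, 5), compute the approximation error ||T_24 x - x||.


T_24 x - x = (1 - 1/24)x - x = -x/24
||x|| = sqrt(67) = 8.1854
||T_24 x - x|| = ||x||/24 = 8.1854/24 = 0.3411

0.3411


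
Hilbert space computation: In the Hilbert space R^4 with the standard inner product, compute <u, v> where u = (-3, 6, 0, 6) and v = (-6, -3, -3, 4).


Computing the standard inner product <u, v> = sum u_i * v_i
= -3*-6 + 6*-3 + 0*-3 + 6*4
= 18 + -18 + 0 + 24
= 24

24


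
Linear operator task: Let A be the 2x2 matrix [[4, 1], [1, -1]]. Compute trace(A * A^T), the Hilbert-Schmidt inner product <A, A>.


trace(A * A^T) = sum of squares of all entries
= 4^2 + 1^2 + 1^2 + (-1)^2
= 16 + 1 + 1 + 1
= 19

19


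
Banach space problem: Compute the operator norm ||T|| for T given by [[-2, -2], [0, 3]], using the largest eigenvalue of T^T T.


A^T A = [[4, 4], [4, 13]]
trace(A^T A) = 17, det(A^T A) = 36
discriminant = 17^2 - 4*36 = 145
Largest eigenvalue of A^T A = (trace + sqrt(disc))/2 = 14.5208
||T|| = sqrt(14.5208) = 3.8106

3.8106
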